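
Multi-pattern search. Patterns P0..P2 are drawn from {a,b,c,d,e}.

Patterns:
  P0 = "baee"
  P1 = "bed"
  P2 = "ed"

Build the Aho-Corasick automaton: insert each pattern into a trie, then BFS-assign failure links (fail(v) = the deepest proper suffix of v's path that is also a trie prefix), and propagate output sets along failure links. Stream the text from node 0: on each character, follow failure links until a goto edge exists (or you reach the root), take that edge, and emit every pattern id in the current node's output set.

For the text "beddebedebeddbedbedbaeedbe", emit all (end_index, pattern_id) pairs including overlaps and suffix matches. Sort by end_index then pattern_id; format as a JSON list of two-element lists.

Build automaton:
Trie nodes:
  n0 'ε': b→1 e→7
  n1 'b': a→2 e→5
  n2 'ba': e→3
  n3 'bae': e→4
  n4 'baee': ·  ←P0
  n5 'be': d→6
  n6 'bed': ·  ←P1
  n7 'e': d→8
  n8 'ed': ·  ←P2

BFS fail/out derivation:
  n1('b'): parent n0 fail=0; on 'b' 0 → fail=0;  out ∅∪∅=∅
  n7('e'): parent n0 fail=0; on 'e' 0 → fail=0;  out ∅∪∅=∅
  n2('ba'): parent n1 fail=0; on 'a' 0 → fail=0;  out ∅∪∅=∅
  n5('be'): parent n1 fail=0; on 'e' 0 → fail=7;  out ∅∪∅=∅
  n8('ed'): parent n7 fail=0; on 'd' 0 → fail=0;  out {2}∪∅={2}
  n3('bae'): parent n2 fail=0; on 'e' 0 → fail=7;  out ∅∪∅=∅
  n6('bed'): parent n5 fail=7; on 'd' 7 → fail=8;  out {1}∪{2}={1,2}
  n4('baee'): parent n3 fail=7; on 'e' 7→0 → fail=7;  out {0}∪∅={0}

Text stream:
i=0 'b': node 0→1
i=1 'e': node 1→5
i=2 'd': node 5→6  → match P1@[0:2],P2@[1:2]
i=3 'd': node 6→0 (via fail)
i=4 'e': node 0→7
i=5 'b': node 7→1 (via fail)
i=6 'e': node 1→5
i=7 'd': node 5→6  → match P1@[5:7],P2@[6:7]
i=8 'e': node 6→7 (via fail)
i=9 'b': node 7→1 (via fail)
i=10 'e': node 1→5
i=11 'd': node 5→6  → match P1@[9:11],P2@[10:11]
i=12 'd': node 6→0 (via fail)
i=13 'b': node 0→1
i=14 'e': node 1→5
i=15 'd': node 5→6  → match P1@[13:15],P2@[14:15]
i=16 'b': node 6→1 (via fail)
i=17 'e': node 1→5
i=18 'd': node 5→6  → match P1@[16:18],P2@[17:18]
i=19 'b': node 6→1 (via fail)
i=20 'a': node 1→2
i=21 'e': node 2→3
i=22 'e': node 3→4  → match P0@[19:22]
i=23 'd': node 4→8 (via fail)  → match P2@[22:23]
i=24 'b': node 8→1 (via fail)
i=25 'e': node 1→5

Result: [[2,1],[2,2],[7,1],[7,2],[11,1],[11,2],[15,1],[15,2],[18,1],[18,2],[22,0],[23,2]]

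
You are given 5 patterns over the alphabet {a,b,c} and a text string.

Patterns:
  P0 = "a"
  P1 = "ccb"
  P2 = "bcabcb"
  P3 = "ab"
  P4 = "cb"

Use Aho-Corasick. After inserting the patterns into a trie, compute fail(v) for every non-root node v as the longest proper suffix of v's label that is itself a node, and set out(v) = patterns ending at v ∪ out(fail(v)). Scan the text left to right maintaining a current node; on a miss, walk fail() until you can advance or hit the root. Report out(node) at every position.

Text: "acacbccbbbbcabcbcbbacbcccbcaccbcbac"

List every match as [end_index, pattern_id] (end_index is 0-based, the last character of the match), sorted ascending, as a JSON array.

Build:
Trie nodes:
  n0 'ε': a→1 b→5 c→2
  n1 'a': b→11  ←P0
  n2 'c': b→12 c→3
  n3 'cc': b→4
  n4 'ccb': ·  ←P1
  n5 'b': c→6
  n6 'bc': a→7
  n7 'bca': b→8
  n8 'bcab': c→9
  n9 'bcabc': b→10
  n10 'bcabcb': ·  ←P2
  n11 'ab': ·  ←P3
  n12 'cb': ·  ←P4

Failure links (BFS by depth):
  n1('a'): parent n0 fail=0; on 'a' 0 → fail=0;  out {0}∪∅={0}
  n2('c'): parent n0 fail=0; on 'c' 0 → fail=0;  out ∅∪∅=∅
  n5('b'): parent n0 fail=0; on 'b' 0 → fail=0;  out ∅∪∅=∅
  n3('cc'): parent n2 fail=0; on 'c' 0 → fail=2;  out ∅∪∅=∅
  n6('bc'): parent n5 fail=0; on 'c' 0 → fail=2;  out ∅∪∅=∅
  n11('ab'): parent n1 fail=0; on 'b' 0 → fail=5;  out {3}∪∅={3}
  n12('cb'): parent n2 fail=0; on 'b' 0 → fail=5;  out {4}∪∅={4}
  n4('ccb'): parent n3 fail=2; on 'b' 2 → fail=12;  out {1}∪{4}={1,4}
  n7('bca'): parent n6 fail=2; on 'a' 2→0 → fail=1;  out ∅∪{0}={0}
  n8('bcab'): parent n7 fail=1; on 'b' 1 → fail=11;  out ∅∪{3}={3}
  n9('bcabc'): parent n8 fail=11; on 'c' 11→5 → fail=6;  out ∅∪∅=∅
  n10('bcabcb'): parent n9 fail=6; on 'b' 6→2 → fail=12;  out {2}∪{4}={2,4}

Run:
pos 0 'a': at 1  ** P0@[0:0]
pos 1 'c': at 2 ·f
pos 2 'a': at 1 ·f  ** P0@[2:2]
pos 3 'c': at 2 ·f
pos 4 'b': at 12  ** P4@[3:4]
pos 5 'c': at 6 ·f
pos 6 'c': at 3 ·f
pos 7 'b': at 4  ** P1@[5:7],P4@[6:7]
pos 8 'b': at 5 ·f
pos 9 'b': at 5 ·f
pos 10 'b': at 5 ·f
pos 11 'c': at 6
pos 12 'a': at 7  ** P0@[12:12]
pos 13 'b': at 8  ** P3@[12:13]
pos 14 'c': at 9
pos 15 'b': at 10  ** P2@[10:15],P4@[14:15]
pos 16 'c': at 6 ·f
pos 17 'b': at 12 ·f  ** P4@[16:17]
pos 18 'b': at 5 ·f
pos 19 'a': at 1 ·f  ** P0@[19:19]
pos 20 'c': at 2 ·f
pos 21 'b': at 12  ** P4@[20:21]
pos 22 'c': at 6 ·f
pos 23 'c': at 3 ·f
pos 24 'c': at 3 ·f
pos 25 'b': at 4  ** P1@[23:25],P4@[24:25]
pos 26 'c': at 6 ·f
pos 27 'a': at 7  ** P0@[27:27]
pos 28 'c': at 2 ·f
pos 29 'c': at 3
pos 30 'b': at 4  ** P1@[28:30],P4@[29:30]
pos 31 'c': at 6 ·f
pos 32 'b': at 12 ·f  ** P4@[31:32]
pos 33 'a': at 1 ·f  ** P0@[33:33]
pos 34 'c': at 2 ·f

Result: [[0,0],[2,0],[4,4],[7,1],[7,4],[12,0],[13,3],[15,2],[15,4],[17,4],[19,0],[21,4],[25,1],[25,4],[27,0],[30,1],[30,4],[32,4],[33,0]]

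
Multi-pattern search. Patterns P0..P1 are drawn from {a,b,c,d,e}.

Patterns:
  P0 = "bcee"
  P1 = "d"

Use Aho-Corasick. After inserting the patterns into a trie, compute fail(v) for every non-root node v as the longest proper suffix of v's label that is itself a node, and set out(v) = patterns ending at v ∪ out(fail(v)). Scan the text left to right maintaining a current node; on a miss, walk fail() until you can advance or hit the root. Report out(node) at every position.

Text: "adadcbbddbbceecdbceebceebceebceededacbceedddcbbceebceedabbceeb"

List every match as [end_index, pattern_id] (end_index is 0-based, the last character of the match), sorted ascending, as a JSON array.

Build automaton:
Trie nodes:
  0='ε' goto b→1 d→5
  1='b' goto c→2
  2='bc' goto e→3
  3='bce' goto e→4
  4='bcee' goto ·  ←P0
  5='d' goto ·  ←P1

Failure links (BFS by depth):
  fail(1) 'b': from fail(0)=0 chase 'b': 0 ⇒ 0;  out=∅∪out(0)=∅
  fail(5) 'd': from fail(0)=0 chase 'd': 0 ⇒ 0;  out={1}∪out(0)={1}
  fail(2) 'bc': from fail(1)=0 chase 'c': 0 ⇒ 0;  out=∅∪out(0)=∅
  fail(3) 'bce': from fail(2)=0 chase 'e': 0 ⇒ 0;  out=∅∪out(0)=∅
  fail(4) 'bcee': from fail(3)=0 chase 'e': 0 ⇒ 0;  out={0}∪out(0)={0}

Text stream:
i=0 'a': node 0→0
i=1 'd': node 0→5  ** P1@[1:1]
i=2 'a': node 5→0 (fail-walked)
i=3 'd': node 0→5  ** P1@[3:3]
i=4 'c': node 5→0 (fail-walked)
i=5 'b': node 0→1
i=6 'b': node 1→1 (fail-walked)
i=7 'd': node 1→5 (fail-walked)  ** P1@[7:7]
i=8 'd': node 5→5 (fail-walked)  ** P1@[8:8]
i=9 'b': node 5→1 (fail-walked)
i=10 'b': node 1→1 (fail-walked)
i=11 'c': node 1→2
i=12 'e': node 2→3
i=13 'e': node 3→4  ** P0@[10:13]
i=14 'c': node 4→0 (fail-walked)
i=15 'd': node 0→5  ** P1@[15:15]
i=16 'b': node 5→1 (fail-walked)
i=17 'c': node 1→2
i=18 'e': node 2→3
i=19 'e': node 3→4  ** P0@[16:19]
i=20 'b': node 4→1 (fail-walked)
i=21 'c': node 1→2
i=22 'e': node 2→3
i=23 'e': node 3→4  ** P0@[20:23]
i=24 'b': node 4→1 (fail-walked)
i=25 'c': node 1→2
i=26 'e': node 2→3
i=27 'e': node 3→4  ** P0@[24:27]
i=28 'b': node 4→1 (fail-walked)
i=29 'c': node 1→2
i=30 'e': node 2→3
i=31 'e': node 3→4  ** P0@[28:31]
i=32 'd': node 4→5 (fail-walked)  ** P1@[32:32]
i=33 'e': node 5→0 (fail-walked)
i=34 'd': node 0→5  ** P1@[34:34]
i=35 'a': node 5→0 (fail-walked)
i=36 'c': node 0→0
i=37 'b': node 0→1
i=38 'c': node 1→2
i=39 'e': node 2→3
i=40 'e': node 3→4  ** P0@[37:40]
i=41 'd': node 4→5 (fail-walked)  ** P1@[41:41]
i=42 'd': node 5→5 (fail-walked)  ** P1@[42:42]
i=43 'd': node 5→5 (fail-walked)  ** P1@[43:43]
i=44 'c': node 5→0 (fail-walked)
i=45 'b': node 0→1
i=46 'b': node 1→1 (fail-walked)
i=47 'c': node 1→2
i=48 'e': node 2→3
i=49 'e': node 3→4  ** P0@[46:49]
i=50 'b': node 4→1 (fail-walked)
i=51 'c': node 1→2
i=52 'e': node 2→3
i=53 'e': node 3→4  ** P0@[50:53]
i=54 'd': node 4→5 (fail-walked)  ** P1@[54:54]
i=55 'a': node 5→0 (fail-walked)
i=56 'b': node 0→1
i=57 'b': node 1→1 (fail-walked)
i=58 'c': node 1→2
i=59 'e': node 2→3
i=60 'e': node 3→4  ** P0@[57:60]
i=61 'b': node 4→1 (fail-walked)

Matches: [[1,1],[3,1],[7,1],[8,1],[13,0],[15,1],[19,0],[23,0],[27,0],[31,0],[32,1],[34,1],[40,0],[41,1],[42,1],[43,1],[49,0],[53,0],[54,1],[60,0]]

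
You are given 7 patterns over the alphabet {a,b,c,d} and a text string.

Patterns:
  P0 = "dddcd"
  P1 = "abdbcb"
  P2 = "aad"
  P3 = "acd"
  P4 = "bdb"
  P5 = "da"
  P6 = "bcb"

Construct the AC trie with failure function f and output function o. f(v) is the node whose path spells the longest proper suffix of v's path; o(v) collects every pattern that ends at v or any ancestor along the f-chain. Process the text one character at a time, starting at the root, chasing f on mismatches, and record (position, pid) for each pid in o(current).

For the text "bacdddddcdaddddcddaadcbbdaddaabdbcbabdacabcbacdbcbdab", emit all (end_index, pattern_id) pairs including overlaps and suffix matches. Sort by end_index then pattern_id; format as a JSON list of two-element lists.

Construct AC machine:
Trie (insert patterns):
  n0 'ε': a→6 b→16 d→1
  n1 'd': a→19 d→2
  n2 'dd': d→3
  n3 'ddd': c→4
  n4 'dddc': d→5
  n5 'dddcd': ·  ←P0
  n6 'a': a→12 b→7 c→14
  n7 'ab': d→8
  n8 'abd': b→9
  n9 'abdb': c→10
  n10 'abdbc': b→11
  n11 'abdbcb': ·  ←P1
  n12 'aa': d→13
  n13 'aad': ·  ←P2
  n14 'ac': d→15
  n15 'acd': ·  ←P3
  n16 'b': c→20 d→17
  n17 'bd': b→18
  n18 'bdb': ·  ←P4
  n19 'da': ·  ←P5
  n20 'bc': b→21
  n21 'bcb': ·  ←P6

Failure links (BFS by depth):
  fail(1) 'd': from fail(0)=0 chase 'd': 0 ⇒ 0;  out=∅∪out(0)=∅
  fail(6) 'a': from fail(0)=0 chase 'a': 0 ⇒ 0;  out=∅∪out(0)=∅
  fail(16) 'b': from fail(0)=0 chase 'b': 0 ⇒ 0;  out=∅∪out(0)=∅
  fail(2) 'dd': from fail(1)=0 chase 'd': 0 ⇒ 1;  out=∅∪out(1)=∅
  fail(7) 'ab': from fail(6)=0 chase 'b': 0 ⇒ 16;  out=∅∪out(16)=∅
  fail(12) 'aa': from fail(6)=0 chase 'a': 0 ⇒ 6;  out=∅∪out(6)=∅
  fail(14) 'ac': from fail(6)=0 chase 'c': 0 ⇒ 0;  out=∅∪out(0)=∅
  fail(17) 'bd': from fail(16)=0 chase 'd': 0 ⇒ 1;  out=∅∪out(1)=∅
  fail(19) 'da': from fail(1)=0 chase 'a': 0 ⇒ 6;  out={5}∪out(6)={5}
  fail(20) 'bc': from fail(16)=0 chase 'c': 0 ⇒ 0;  out=∅∪out(0)=∅
  fail(3) 'ddd': from fail(2)=1 chase 'd': 1 ⇒ 2;  out=∅∪out(2)=∅
  fail(8) 'abd': from fail(7)=16 chase 'd': 16 ⇒ 17;  out=∅∪out(17)=∅
  fail(13) 'aad': from fail(12)=6 chase 'd': 6→0 ⇒ 1;  out={2}∪out(1)={2}
  fail(15) 'acd': from fail(14)=0 chase 'd': 0 ⇒ 1;  out={3}∪out(1)={3}
  fail(18) 'bdb': from fail(17)=1 chase 'b': 1→0 ⇒ 16;  out={4}∪out(16)={4}
  fail(21) 'bcb': from fail(20)=0 chase 'b': 0 ⇒ 16;  out={6}∪out(16)={6}
  fail(4) 'dddc': from fail(3)=2 chase 'c': 2→1→0 ⇒ 0;  out=∅∪out(0)=∅
  fail(9) 'abdb': from fail(8)=17 chase 'b': 17 ⇒ 18;  out=∅∪out(18)={4}
  fail(5) 'dddcd': from fail(4)=0 chase 'd': 0 ⇒ 1;  out={0}∪out(1)={0}
  fail(10) 'abdbc': from fail(9)=18 chase 'c': 18→16 ⇒ 20;  out=∅∪out(20)=∅
  fail(11) 'abdbcb': from fail(10)=20 chase 'b': 20 ⇒ 21;  out={1}∪out(21)={1,6}

Run:
i=0 'b': node 0→16
i=1 'a': node 16→6 (fail-walked)
i=2 'c': node 6→14
i=3 'd': node 14→15  ** P3@[1:3]
i=4 'd': node 15→2 (fail-walked)
i=5 'd': node 2→3
i=6 'd': node 3→3 (fail-walked)
i=7 'd': node 3→3 (fail-walked)
i=8 'c': node 3→4
i=9 'd': node 4→5  ** P0@[5:9]
i=10 'a': node 5→19 (fail-walked)  ** P5@[9:10]
i=11 'd': node 19→1 (fail-walked)
i=12 'd': node 1→2
i=13 'd': node 2→3
i=14 'd': node 3→3 (fail-walked)
i=15 'c': node 3→4
i=16 'd': node 4→5  ** P0@[12:16]
i=17 'd': node 5→2 (fail-walked)
i=18 'a': node 2→19 (fail-walked)  ** P5@[17:18]
i=19 'a': node 19→12 (fail-walked)
i=20 'd': node 12→13  ** P2@[18:20]
i=21 'c': node 13→0 (fail-walked)
i=22 'b': node 0→16
i=23 'b': node 16→16 (fail-walked)
i=24 'd': node 16→17
i=25 'a': node 17→19 (fail-walked)  ** P5@[24:25]
i=26 'd': node 19→1 (fail-walked)
i=27 'd': node 1→2
i=28 'a': node 2→19 (fail-walked)  ** P5@[27:28]
i=29 'a': node 19→12 (fail-walked)
i=30 'b': node 12→7 (fail-walked)
i=31 'd': node 7→8
i=32 'b': node 8→9  ** P4@[30:32]
i=33 'c': node 9→10
i=34 'b': node 10→11  ** P1@[29:34],P6@[32:34]
i=35 'a': node 11→6 (fail-walked)
i=36 'b': node 6→7
i=37 'd': node 7→8
i=38 'a': node 8→19 (fail-walked)  ** P5@[37:38]
i=39 'c': node 19→14 (fail-walked)
i=40 'a': node 14→6 (fail-walked)
i=41 'b': node 6→7
i=42 'c': node 7→20 (fail-walked)
i=43 'b': node 20→21  ** P6@[41:43]
i=44 'a': node 21→6 (fail-walked)
i=45 'c': node 6→14
i=46 'd': node 14→15  ** P3@[44:46]
i=47 'b': node 15→16 (fail-walked)
i=48 'c': node 16→20
i=49 'b': node 20→21  ** P6@[47:49]
i=50 'd': node 21→17 (fail-walked)
i=51 'a': node 17→19 (fail-walked)  ** P5@[50:51]
i=52 'b': node 19→7 (fail-walked)

Result: [[3,3],[9,0],[10,5],[16,0],[18,5],[20,2],[25,5],[28,5],[32,4],[34,1],[34,6],[38,5],[43,6],[46,3],[49,6],[51,5]]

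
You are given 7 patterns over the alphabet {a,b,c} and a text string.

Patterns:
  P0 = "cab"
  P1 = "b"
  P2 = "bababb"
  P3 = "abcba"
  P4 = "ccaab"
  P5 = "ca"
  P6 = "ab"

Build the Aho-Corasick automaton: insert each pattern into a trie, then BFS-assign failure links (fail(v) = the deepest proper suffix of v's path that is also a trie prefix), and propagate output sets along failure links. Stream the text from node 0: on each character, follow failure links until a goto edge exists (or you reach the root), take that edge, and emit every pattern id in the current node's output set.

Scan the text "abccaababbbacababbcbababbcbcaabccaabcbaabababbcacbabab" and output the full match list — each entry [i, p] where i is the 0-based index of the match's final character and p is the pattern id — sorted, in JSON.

Build automaton:
Trie nodes:
  n0 'ε': a→10 b→4 c→1
  n1 'c': a→2 c→15
  n2 'ca': b→3  ←P5
  n3 'cab': ·  ←P0
  n4 'b': a→5  ←P1
  n5 'ba': b→6
  n6 'bab': a→7
  n7 'baba': b→8
  n8 'babab': b→9
  n9 'bababb': ·  ←P2
  n10 'a': b→11
  n11 'ab': c→12  ←P6
  n12 'abc': b→13
  n13 'abcb': a→14
  n14 'abcba': ·  ←P3
  n15 'cc': a→16
  n16 'cca': a→17
  n17 'ccaa': b→18
  n18 'ccaab': ·  ←P4

Failure links (BFS by depth):
  n1('c'): parent n0 fail=0; on 'c' 0 → fail=0;  out ∅∪∅=∅
  n4('b'): parent n0 fail=0; on 'b' 0 → fail=0;  out {1}∪∅={1}
  n10('a'): parent n0 fail=0; on 'a' 0 → fail=0;  out ∅∪∅=∅
  n2('ca'): parent n1 fail=0; on 'a' 0 → fail=10;  out {5}∪∅={5}
  n5('ba'): parent n4 fail=0; on 'a' 0 → fail=10;  out ∅∪∅=∅
  n11('ab'): parent n10 fail=0; on 'b' 0 → fail=4;  out {6}∪{1}={1,6}
  n15('cc'): parent n1 fail=0; on 'c' 0 → fail=1;  out ∅∪∅=∅
  n3('cab'): parent n2 fail=10; on 'b' 10 → fail=11;  out {0}∪{1,6}={0,1,6}
  n6('bab'): parent n5 fail=10; on 'b' 10 → fail=11;  out ∅∪{1,6}={1,6}
  n12('abc'): parent n11 fail=4; on 'c' 4→0 → fail=1;  out ∅∪∅=∅
  n16('cca'): parent n15 fail=1; on 'a' 1 → fail=2;  out ∅∪{5}={5}
  n7('baba'): parent n6 fail=11; on 'a' 11→4 → fail=5;  out ∅∪∅=∅
  n13('abcb'): parent n12 fail=1; on 'b' 1→0 → fail=4;  out ∅∪{1}={1}
  n17('ccaa'): parent n16 fail=2; on 'a' 2→10→0 → fail=10;  out ∅∪∅=∅
  n8('babab'): parent n7 fail=5; on 'b' 5 → fail=6;  out ∅∪{1,6}={1,6}
  n14('abcba'): parent n13 fail=4; on 'a' 4 → fail=5;  out {3}∪∅={3}
  n18('ccaab'): parent n17 fail=10; on 'b' 10 → fail=11;  out {4}∪{1,6}={1,4,6}
  n9('bababb'): parent n8 fail=6; on 'b' 6→11→4→0 → fail=4;  out {2}∪{1}={1,2}

Scan:
pos 0 'a': at 10
pos 1 'b': at 11  → match P1@[1:1],P6@[0:1]
pos 2 'c': at 12
pos 3 'c': at 15 ·f
pos 4 'a': at 16  → match P5@[3:4]
pos 5 'a': at 17
pos 6 'b': at 18  → match P1@[6:6],P4@[2:6],P6@[5:6]
pos 7 'a': at 5 ·f
pos 8 'b': at 6  → match P1@[8:8],P6@[7:8]
pos 9 'b': at 4 ·f  → match P1@[9:9]
pos 10 'b': at 4 ·f  → match P1@[10:10]
pos 11 'a': at 5
pos 12 'c': at 1 ·f
pos 13 'a': at 2  → match P5@[12:13]
pos 14 'b': at 3  → match P0@[12:14],P1@[14:14],P6@[13:14]
pos 15 'a': at 5 ·f
pos 16 'b': at 6  → match P1@[16:16],P6@[15:16]
pos 17 'b': at 4 ·f  → match P1@[17:17]
pos 18 'c': at 1 ·f
pos 19 'b': at 4 ·f  → match P1@[19:19]
pos 20 'a': at 5
pos 21 'b': at 6  → match P1@[21:21],P6@[20:21]
pos 22 'a': at 7
pos 23 'b': at 8  → match P1@[23:23],P6@[22:23]
pos 24 'b': at 9  → match P1@[24:24],P2@[19:24]
pos 25 'c': at 1 ·f
pos 26 'b': at 4 ·f  → match P1@[26:26]
pos 27 'c': at 1 ·f
pos 28 'a': at 2  → match P5@[27:28]
pos 29 'a': at 10 ·f
pos 30 'b': at 11  → match P1@[30:30],P6@[29:30]
pos 31 'c': at 12
pos 32 'c': at 15 ·f
pos 33 'a': at 16  → match P5@[32:33]
pos 34 'a': at 17
pos 35 'b': at 18  → match P1@[35:35],P4@[31:35],P6@[34:35]
pos 36 'c': at 12 ·f
pos 37 'b': at 13  → match P1@[37:37]
pos 38 'a': at 14  → match P3@[34:38]
pos 39 'a': at 10 ·f
pos 40 'b': at 11  → match P1@[40:40],P6@[39:40]
pos 41 'a': at 5 ·f
pos 42 'b': at 6  → match P1@[42:42],P6@[41:42]
pos 43 'a': at 7
pos 44 'b': at 8  → match P1@[44:44],P6@[43:44]
pos 45 'b': at 9  → match P1@[45:45],P2@[40:45]
pos 46 'c': at 1 ·f
pos 47 'a': at 2  → match P5@[46:47]
pos 48 'c': at 1 ·f
pos 49 'b': at 4 ·f  → match P1@[49:49]
pos 50 'a': at 5
pos 51 'b': at 6  → match P1@[51:51],P6@[50:51]
pos 52 'a': at 7
pos 53 'b': at 8  → match P1@[53:53],P6@[52:53]

Result: [[1,1],[1,6],[4,5],[6,1],[6,4],[6,6],[8,1],[8,6],[9,1],[10,1],[13,5],[14,0],[14,1],[14,6],[16,1],[16,6],[17,1],[19,1],[21,1],[21,6],[23,1],[23,6],[24,1],[24,2],[26,1],[28,5],[30,1],[30,6],[33,5],[35,1],[35,4],[35,6],[37,1],[38,3],[40,1],[40,6],[42,1],[42,6],[44,1],[44,6],[45,1],[45,2],[47,5],[49,1],[51,1],[51,6],[53,1],[53,6]]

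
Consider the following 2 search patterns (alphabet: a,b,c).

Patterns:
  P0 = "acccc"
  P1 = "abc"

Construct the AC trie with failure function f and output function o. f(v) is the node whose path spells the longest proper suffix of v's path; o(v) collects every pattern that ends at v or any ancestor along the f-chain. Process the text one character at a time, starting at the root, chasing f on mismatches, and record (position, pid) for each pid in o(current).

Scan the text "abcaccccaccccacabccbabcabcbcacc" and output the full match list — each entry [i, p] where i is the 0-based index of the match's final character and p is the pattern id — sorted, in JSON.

Build:
Trie nodes:
  n0 'ε': a→1
  n1 'a': b→6 c→2
  n2 'ac': c→3
  n3 'acc': c→4
  n4 'accc': c→5
  n5 'acccc': ·  ←P0
  n6 'ab': c→7
  n7 'abc': ·  ←P1

Failure links (BFS by depth):
  n1('a'): parent n0 fail=0; on 'a' 0 → fail=0;  out ∅∪∅=∅
  n2('ac'): parent n1 fail=0; on 'c' 0 → fail=0;  out ∅∪∅=∅
  n6('ab'): parent n1 fail=0; on 'b' 0 → fail=0;  out ∅∪∅=∅
  n3('acc'): parent n2 fail=0; on 'c' 0 → fail=0;  out ∅∪∅=∅
  n7('abc'): parent n6 fail=0; on 'c' 0 → fail=0;  out {1}∪∅={1}
  n4('accc'): parent n3 fail=0; on 'c' 0 → fail=0;  out ∅∪∅=∅
  n5('acccc'): parent n4 fail=0; on 'c' 0 → fail=0;  out {0}∪∅={0}

Run:
[0] read 'a'  n0⇒n1
[1] read 'b'  n1⇒n6
[2] read 'c'  n6⇒n7  → match P1@[0:2]
[3] read 'a'  n7⇒n1 ·f
[4] read 'c'  n1⇒n2
[5] read 'c'  n2⇒n3
[6] read 'c'  n3⇒n4
[7] read 'c'  n4⇒n5  → match P0@[3:7]
[8] read 'a'  n5⇒n1 ·f
[9] read 'c'  n1⇒n2
[10] read 'c'  n2⇒n3
[11] read 'c'  n3⇒n4
[12] read 'c'  n4⇒n5  → match P0@[8:12]
[13] read 'a'  n5⇒n1 ·f
[14] read 'c'  n1⇒n2
[15] read 'a'  n2⇒n1 ·f
[16] read 'b'  n1⇒n6
[17] read 'c'  n6⇒n7  → match P1@[15:17]
[18] read 'c'  n7⇒n0 ·f
[19] read 'b'  n0⇒n0
[20] read 'a'  n0⇒n1
[21] read 'b'  n1⇒n6
[22] read 'c'  n6⇒n7  → match P1@[20:22]
[23] read 'a'  n7⇒n1 ·f
[24] read 'b'  n1⇒n6
[25] read 'c'  n6⇒n7  → match P1@[23:25]
[26] read 'b'  n7⇒n0 ·f
[27] read 'c'  n0⇒n0
[28] read 'a'  n0⇒n1
[29] read 'c'  n1⇒n2
[30] read 'c'  n2⇒n3

Result: [[2,1],[7,0],[12,0],[17,1],[22,1],[25,1]]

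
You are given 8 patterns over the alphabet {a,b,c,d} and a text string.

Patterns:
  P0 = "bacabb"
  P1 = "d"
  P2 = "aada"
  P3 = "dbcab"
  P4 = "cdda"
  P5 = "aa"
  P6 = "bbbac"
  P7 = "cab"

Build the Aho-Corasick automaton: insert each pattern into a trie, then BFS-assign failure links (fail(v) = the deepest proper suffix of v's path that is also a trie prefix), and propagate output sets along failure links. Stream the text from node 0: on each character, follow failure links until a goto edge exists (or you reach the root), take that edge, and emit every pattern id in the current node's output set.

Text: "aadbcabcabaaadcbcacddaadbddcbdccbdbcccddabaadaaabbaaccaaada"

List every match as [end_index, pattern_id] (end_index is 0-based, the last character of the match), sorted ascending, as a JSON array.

Build automaton:
Trie (insert patterns):
  0='ε' goto a→8 b→1 c→16 d→7
  1='b' goto a→2 b→20
  2='ba' goto c→3
  3='bac' goto a→4
  4='baca' goto b→5
  5='bacab' goto b→6
  6='bacabb' goto ·  [P0 ends]
  7='d' goto b→12  [P1 ends]
  8='a' goto a→9
  9='aa' goto d→10  [P5 ends]
  10='aad' goto a→11
  11='aada' goto ·  [P2 ends]
  12='db' goto c→13
  13='dbc' goto a→14
  14='dbca' goto b→15
  15='dbcab' goto ·  [P3 ends]
  16='c' goto a→24 d→17
  17='cd' goto d→18
  18='cdd' goto a→19
  19='cdda' goto ·  [P4 ends]
  20='bb' goto b→21
  21='bbb' goto a→22
  22='bbba' goto c→23
  23='bbbac' goto ·  [P6 ends]
  24='ca' goto b→25
  25='cab' goto ·  [P7 ends]

BFS fail/out derivation:
  n1('b'): parent n0 fail=0; on 'b' 0 → fail=0;  out ∅∪∅=∅
  n7('d'): parent n0 fail=0; on 'd' 0 → fail=0;  out {1}∪∅={1}
  n8('a'): parent n0 fail=0; on 'a' 0 → fail=0;  out ∅∪∅=∅
  n16('c'): parent n0 fail=0; on 'c' 0 → fail=0;  out ∅∪∅=∅
  n2('ba'): parent n1 fail=0; on 'a' 0 → fail=8;  out ∅∪∅=∅
  n9('aa'): parent n8 fail=0; on 'a' 0 → fail=8;  out {5}∪∅={5}
  n12('db'): parent n7 fail=0; on 'b' 0 → fail=1;  out ∅∪∅=∅
  n17('cd'): parent n16 fail=0; on 'd' 0 → fail=7;  out ∅∪{1}={1}
  n20('bb'): parent n1 fail=0; on 'b' 0 → fail=1;  out ∅∪∅=∅
  n24('ca'): parent n16 fail=0; on 'a' 0 → fail=8;  out ∅∪∅=∅
  n3('bac'): parent n2 fail=8; on 'c' 8→0 → fail=16;  out ∅∪∅=∅
  n10('aad'): parent n9 fail=8; on 'd' 8→0 → fail=7;  out ∅∪{1}={1}
  n13('dbc'): parent n12 fail=1; on 'c' 1→0 → fail=16;  out ∅∪∅=∅
  n18('cdd'): parent n17 fail=7; on 'd' 7→0 → fail=7;  out ∅∪{1}={1}
  n21('bbb'): parent n20 fail=1; on 'b' 1 → fail=20;  out ∅∪∅=∅
  n25('cab'): parent n24 fail=8; on 'b' 8→0 → fail=1;  out {7}∪∅={7}
  n4('baca'): parent n3 fail=16; on 'a' 16 → fail=24;  out ∅∪∅=∅
  n11('aada'): parent n10 fail=7; on 'a' 7→0 → fail=8;  out {2}∪∅={2}
  n14('dbca'): parent n13 fail=16; on 'a' 16 → fail=24;  out ∅∪∅=∅
  n19('cdda'): parent n18 fail=7; on 'a' 7→0 → fail=8;  out {4}∪∅={4}
  n22('bbba'): parent n21 fail=20; on 'a' 20→1 → fail=2;  out ∅∪∅=∅
  n5('bacab'): parent n4 fail=24; on 'b' 24 → fail=25;  out ∅∪{7}={7}
  n15('dbcab'): parent n14 fail=24; on 'b' 24 → fail=25;  out {3}∪{7}={3,7}
  n23('bbbac'): parent n22 fail=2; on 'c' 2 → fail=3;  out {6}∪∅={6}
  n6('bacabb'): parent n5 fail=25; on 'b' 25→1 → fail=20;  out {0}∪∅={0}

Scan:
[0] read 'a'  n0⇒n8
[1] read 'a'  n8⇒n9  → match P5@[0:1]
[2] read 'd'  n9⇒n10  → match P1@[2:2]
[3] read 'b'  n10⇒n12 (via fail)
[4] read 'c'  n12⇒n13
[5] read 'a'  n13⇒n14
[6] read 'b'  n14⇒n15  → match P3@[2:6],P7@[4:6]
[7] read 'c'  n15⇒n16 (via fail)
[8] read 'a'  n16⇒n24
[9] read 'b'  n24⇒n25  → match P7@[7:9]
[10] read 'a'  n25⇒n2 (via fail)
[11] read 'a'  n2⇒n9 (via fail)  → match P5@[10:11]
[12] read 'a'  n9⇒n9 (via fail)  → match P5@[11:12]
[13] read 'd'  n9⇒n10  → match P1@[13:13]
[14] read 'c'  n10⇒n16 (via fail)
[15] read 'b'  n16⇒n1 (via fail)
[16] read 'c'  n1⇒n16 (via fail)
[17] read 'a'  n16⇒n24
[18] read 'c'  n24⇒n16 (via fail)
[19] read 'd'  n16⇒n17  → match P1@[19:19]
[20] read 'd'  n17⇒n18  → match P1@[20:20]
[21] read 'a'  n18⇒n19  → match P4@[18:21]
[22] read 'a'  n19⇒n9 (via fail)  → match P5@[21:22]
[23] read 'd'  n9⇒n10  → match P1@[23:23]
[24] read 'b'  n10⇒n12 (via fail)
[25] read 'd'  n12⇒n7 (via fail)  → match P1@[25:25]
[26] read 'd'  n7⇒n7 (via fail)  → match P1@[26:26]
[27] read 'c'  n7⇒n16 (via fail)
[28] read 'b'  n16⇒n1 (via fail)
[29] read 'd'  n1⇒n7 (via fail)  → match P1@[29:29]
[30] read 'c'  n7⇒n16 (via fail)
[31] read 'c'  n16⇒n16 (via fail)
[32] read 'b'  n16⇒n1 (via fail)
[33] read 'd'  n1⇒n7 (via fail)  → match P1@[33:33]
[34] read 'b'  n7⇒n12
[35] read 'c'  n12⇒n13
[36] read 'c'  n13⇒n16 (via fail)
[37] read 'c'  n16⇒n16 (via fail)
[38] read 'd'  n16⇒n17  → match P1@[38:38]
[39] read 'd'  n17⇒n18  → match P1@[39:39]
[40] read 'a'  n18⇒n19  → match P4@[37:40]
[41] read 'b'  n19⇒n1 (via fail)
[42] read 'a'  n1⇒n2
[43] read 'a'  n2⇒n9 (via fail)  → match P5@[42:43]
[44] read 'd'  n9⇒n10  → match P1@[44:44]
[45] read 'a'  n10⇒n11  → match P2@[42:45]
[46] read 'a'  n11⇒n9 (via fail)  → match P5@[45:46]
[47] read 'a'  n9⇒n9 (via fail)  → match P5@[46:47]
[48] read 'b'  n9⇒n1 (via fail)
[49] read 'b'  n1⇒n20
[50] read 'a'  n20⇒n2 (via fail)
[51] read 'a'  n2⇒n9 (via fail)  → match P5@[50:51]
[52] read 'c'  n9⇒n16 (via fail)
[53] read 'c'  n16⇒n16 (via fail)
[54] read 'a'  n16⇒n24
[55] read 'a'  n24⇒n9 (via fail)  → match P5@[54:55]
[56] read 'a'  n9⇒n9 (via fail)  → match P5@[55:56]
[57] read 'd'  n9⇒n10  → match P1@[57:57]
[58] read 'a'  n10⇒n11  → match P2@[55:58]

Matches: [[1,5],[2,1],[6,3],[6,7],[9,7],[11,5],[12,5],[13,1],[19,1],[20,1],[21,4],[22,5],[23,1],[25,1],[26,1],[29,1],[33,1],[38,1],[39,1],[40,4],[43,5],[44,1],[45,2],[46,5],[47,5],[51,5],[55,5],[56,5],[57,1],[58,2]]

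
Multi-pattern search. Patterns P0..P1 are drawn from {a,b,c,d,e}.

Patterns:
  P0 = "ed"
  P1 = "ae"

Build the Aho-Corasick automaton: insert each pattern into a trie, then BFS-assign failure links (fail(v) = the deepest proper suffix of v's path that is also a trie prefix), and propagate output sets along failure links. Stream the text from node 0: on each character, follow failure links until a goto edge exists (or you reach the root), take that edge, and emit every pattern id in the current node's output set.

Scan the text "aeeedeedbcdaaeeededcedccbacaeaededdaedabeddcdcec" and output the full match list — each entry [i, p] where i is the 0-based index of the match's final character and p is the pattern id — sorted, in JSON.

Construct AC machine:
Trie (insert patterns):
  n0 'ε': a→3 e→1
  n1 'e': d→2
  n2 'ed': ·  ←P0
  n3 'a': e→4
  n4 'ae': ·  ←P1

BFS fail/out derivation:
  fail(1) 'e': from fail(0)=0 chase 'e': 0 ⇒ 0;  out=∅∪out(0)=∅
  fail(3) 'a': from fail(0)=0 chase 'a': 0 ⇒ 0;  out=∅∪out(0)=∅
  fail(2) 'ed': from fail(1)=0 chase 'd': 0 ⇒ 0;  out={0}∪out(0)={0}
  fail(4) 'ae': from fail(3)=0 chase 'e': 0 ⇒ 1;  out={1}∪out(1)={1}

Run:
pos 0 'a': at 3
pos 1 'e': at 4  emit P1@[0:1]
pos 2 'e': at 1 (via fail)
pos 3 'e': at 1 (via fail)
pos 4 'd': at 2  emit P0@[3:4]
pos 5 'e': at 1 (via fail)
pos 6 'e': at 1 (via fail)
pos 7 'd': at 2  emit P0@[6:7]
pos 8 'b': at 0 (via fail)
pos 9 'c': at 0
pos 10 'd': at 0
pos 11 'a': at 3
pos 12 'a': at 3 (via fail)
pos 13 'e': at 4  emit P1@[12:13]
pos 14 'e': at 1 (via fail)
pos 15 'e': at 1 (via fail)
pos 16 'd': at 2  emit P0@[15:16]
pos 17 'e': at 1 (via fail)
pos 18 'd': at 2  emit P0@[17:18]
pos 19 'c': at 0 (via fail)
pos 20 'e': at 1
pos 21 'd': at 2  emit P0@[20:21]
pos 22 'c': at 0 (via fail)
pos 23 'c': at 0
pos 24 'b': at 0
pos 25 'a': at 3
pos 26 'c': at 0 (via fail)
pos 27 'a': at 3
pos 28 'e': at 4  emit P1@[27:28]
pos 29 'a': at 3 (via fail)
pos 30 'e': at 4  emit P1@[29:30]
pos 31 'd': at 2 (via fail)  emit P0@[30:31]
pos 32 'e': at 1 (via fail)
pos 33 'd': at 2  emit P0@[32:33]
pos 34 'd': at 0 (via fail)
pos 35 'a': at 3
pos 36 'e': at 4  emit P1@[35:36]
pos 37 'd': at 2 (via fail)  emit P0@[36:37]
pos 38 'a': at 3 (via fail)
pos 39 'b': at 0 (via fail)
pos 40 'e': at 1
pos 41 'd': at 2  emit P0@[40:41]
pos 42 'd': at 0 (via fail)
pos 43 'c': at 0
pos 44 'd': at 0
pos 45 'c': at 0
pos 46 'e': at 1
pos 47 'c': at 0 (via fail)

Matches: [[1,1],[4,0],[7,0],[13,1],[16,0],[18,0],[21,0],[28,1],[30,1],[31,0],[33,0],[36,1],[37,0],[41,0]]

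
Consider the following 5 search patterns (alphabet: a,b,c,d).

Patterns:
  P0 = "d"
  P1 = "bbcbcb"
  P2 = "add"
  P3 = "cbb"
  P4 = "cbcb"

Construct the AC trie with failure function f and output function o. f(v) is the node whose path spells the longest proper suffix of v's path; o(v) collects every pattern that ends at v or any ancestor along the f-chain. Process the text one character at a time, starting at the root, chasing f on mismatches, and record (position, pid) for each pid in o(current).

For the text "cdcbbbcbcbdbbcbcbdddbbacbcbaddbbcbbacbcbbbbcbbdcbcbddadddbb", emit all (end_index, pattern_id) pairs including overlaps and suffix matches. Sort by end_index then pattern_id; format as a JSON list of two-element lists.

Construct AC machine:
Trie (insert patterns):
  0='ε' goto a→8 b→2 c→11 d→1
  1='d' goto ·  ←P0
  2='b' goto b→3
  3='bb' goto c→4
  4='bbc' goto b→5
  5='bbcb' goto c→6
  6='bbcbc' goto b→7
  7='bbcbcb' goto ·  ←P1
  8='a' goto d→9
  9='ad' goto d→10
  10='add' goto ·  ←P2
  11='c' goto b→12
  12='cb' goto b→13 c→14
  13='cbb' goto ·  ←P3
  14='cbc' goto b→15
  15='cbcb' goto ·  ←P4

BFS fail/out derivation:
  n1('d'): parent n0 fail=0; on 'd' 0 → fail=0;  out {0}∪∅={0}
  n2('b'): parent n0 fail=0; on 'b' 0 → fail=0;  out ∅∪∅=∅
  n8('a'): parent n0 fail=0; on 'a' 0 → fail=0;  out ∅∪∅=∅
  n11('c'): parent n0 fail=0; on 'c' 0 → fail=0;  out ∅∪∅=∅
  n3('bb'): parent n2 fail=0; on 'b' 0 → fail=2;  out ∅∪∅=∅
  n9('ad'): parent n8 fail=0; on 'd' 0 → fail=1;  out ∅∪{0}={0}
  n12('cb'): parent n11 fail=0; on 'b' 0 → fail=2;  out ∅∪∅=∅
  n4('bbc'): parent n3 fail=2; on 'c' 2→0 → fail=11;  out ∅∪∅=∅
  n10('add'): parent n9 fail=1; on 'd' 1→0 → fail=1;  out {2}∪{0}={0,2}
  n13('cbb'): parent n12 fail=2; on 'b' 2 → fail=3;  out {3}∪∅={3}
  n14('cbc'): parent n12 fail=2; on 'c' 2→0 → fail=11;  out ∅∪∅=∅
  n5('bbcb'): parent n4 fail=11; on 'b' 11 → fail=12;  out ∅∪∅=∅
  n15('cbcb'): parent n14 fail=11; on 'b' 11 → fail=12;  out {4}∪∅={4}
  n6('bbcbc'): parent n5 fail=12; on 'c' 12 → fail=14;  out ∅∪∅=∅
  n7('bbcbcb'): parent n6 fail=14; on 'b' 14 → fail=15;  out {1}∪{4}={1,4}

Scan:
i=0 'c': node 0→11
i=1 'd': node 11→1 (fail-walked)  → match P0@[1:1]
i=2 'c': node 1→11 (fail-walked)
i=3 'b': node 11→12
i=4 'b': node 12→13  → match P3@[2:4]
i=5 'b': node 13→3 (fail-walked)
i=6 'c': node 3→4
i=7 'b': node 4→5
i=8 'c': node 5→6
i=9 'b': node 6→7  → match P1@[4:9],P4@[6:9]
i=10 'd': node 7→1 (fail-walked)  → match P0@[10:10]
i=11 'b': node 1→2 (fail-walked)
i=12 'b': node 2→3
i=13 'c': node 3→4
i=14 'b': node 4→5
i=15 'c': node 5→6
i=16 'b': node 6→7  → match P1@[11:16],P4@[13:16]
i=17 'd': node 7→1 (fail-walked)  → match P0@[17:17]
i=18 'd': node 1→1 (fail-walked)  → match P0@[18:18]
i=19 'd': node 1→1 (fail-walked)  → match P0@[19:19]
i=20 'b': node 1→2 (fail-walked)
i=21 'b': node 2→3
i=22 'a': node 3→8 (fail-walked)
i=23 'c': node 8→11 (fail-walked)
i=24 'b': node 11→12
i=25 'c': node 12→14
i=26 'b': node 14→15  → match P4@[23:26]
i=27 'a': node 15→8 (fail-walked)
i=28 'd': node 8→9  → match P0@[28:28]
i=29 'd': node 9→10  → match P0@[29:29],P2@[27:29]
i=30 'b': node 10→2 (fail-walked)
i=31 'b': node 2→3
i=32 'c': node 3→4
i=33 'b': node 4→5
i=34 'b': node 5→13 (fail-walked)  → match P3@[32:34]
i=35 'a': node 13→8 (fail-walked)
i=36 'c': node 8→11 (fail-walked)
i=37 'b': node 11→12
i=38 'c': node 12→14
i=39 'b': node 14→15  → match P4@[36:39]
i=40 'b': node 15→13 (fail-walked)  → match P3@[38:40]
i=41 'b': node 13→3 (fail-walked)
i=42 'b': node 3→3 (fail-walked)
i=43 'c': node 3→4
i=44 'b': node 4→5
i=45 'b': node 5→13 (fail-walked)  → match P3@[43:45]
i=46 'd': node 13→1 (fail-walked)  → match P0@[46:46]
i=47 'c': node 1→11 (fail-walked)
i=48 'b': node 11→12
i=49 'c': node 12→14
i=50 'b': node 14→15  → match P4@[47:50]
i=51 'd': node 15→1 (fail-walked)  → match P0@[51:51]
i=52 'd': node 1→1 (fail-walked)  → match P0@[52:52]
i=53 'a': node 1→8 (fail-walked)
i=54 'd': node 8→9  → match P0@[54:54]
i=55 'd': node 9→10  → match P0@[55:55],P2@[53:55]
i=56 'd': node 10→1 (fail-walked)  → match P0@[56:56]
i=57 'b': node 1→2 (fail-walked)
i=58 'b': node 2→3

Matches: [[1,0],[4,3],[9,1],[9,4],[10,0],[16,1],[16,4],[17,0],[18,0],[19,0],[26,4],[28,0],[29,0],[29,2],[34,3],[39,4],[40,3],[45,3],[46,0],[50,4],[51,0],[52,0],[54,0],[55,0],[55,2],[56,0]]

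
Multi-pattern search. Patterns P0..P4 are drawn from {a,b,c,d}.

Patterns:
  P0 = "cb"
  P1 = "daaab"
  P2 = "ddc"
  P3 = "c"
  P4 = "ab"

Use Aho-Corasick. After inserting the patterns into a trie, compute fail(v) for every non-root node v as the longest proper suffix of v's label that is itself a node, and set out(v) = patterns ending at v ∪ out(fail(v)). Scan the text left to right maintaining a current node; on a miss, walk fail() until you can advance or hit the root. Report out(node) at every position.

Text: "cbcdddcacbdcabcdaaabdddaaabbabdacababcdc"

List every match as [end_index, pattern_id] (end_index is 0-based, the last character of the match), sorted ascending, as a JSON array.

Build:
Trie (insert patterns):
  0='ε' goto a→10 c→1 d→3
  1='c' goto b→2  ←P3
  2='cb' goto ·  ←P0
  3='d' goto a→4 d→8
  4='da' goto a→5
  5='daa' goto a→6
  6='daaa' goto b→7
  7='daaab' goto ·  ←P1
  8='dd' goto c→9
  9='ddc' goto ·  ←P2
  10='a' goto b→11
  11='ab' goto ·  ←P4

BFS fail/out derivation:
  n1('c'): parent n0 fail=0; on 'c' 0 → fail=0;  out {3}∪∅={3}
  n3('d'): parent n0 fail=0; on 'd' 0 → fail=0;  out ∅∪∅=∅
  n10('a'): parent n0 fail=0; on 'a' 0 → fail=0;  out ∅∪∅=∅
  n2('cb'): parent n1 fail=0; on 'b' 0 → fail=0;  out {0}∪∅={0}
  n4('da'): parent n3 fail=0; on 'a' 0 → fail=10;  out ∅∪∅=∅
  n8('dd'): parent n3 fail=0; on 'd' 0 → fail=3;  out ∅∪∅=∅
  n11('ab'): parent n10 fail=0; on 'b' 0 → fail=0;  out {4}∪∅={4}
  n5('daa'): parent n4 fail=10; on 'a' 10→0 → fail=10;  out ∅∪∅=∅
  n9('ddc'): parent n8 fail=3; on 'c' 3→0 → fail=1;  out {2}∪{3}={2,3}
  n6('daaa'): parent n5 fail=10; on 'a' 10→0 → fail=10;  out ∅∪∅=∅
  n7('daaab'): parent n6 fail=10; on 'b' 10 → fail=11;  out {1}∪{4}={1,4}

Scan:
i=0 'c': node 0→1  → match P3@[0:0]
i=1 'b': node 1→2  → match P0@[0:1]
i=2 'c': node 2→1 (via fail)  → match P3@[2:2]
i=3 'd': node 1→3 (via fail)
i=4 'd': node 3→8
i=5 'd': node 8→8 (via fail)
i=6 'c': node 8→9  → match P2@[4:6],P3@[6:6]
i=7 'a': node 9→10 (via fail)
i=8 'c': node 10→1 (via fail)  → match P3@[8:8]
i=9 'b': node 1→2  → match P0@[8:9]
i=10 'd': node 2→3 (via fail)
i=11 'c': node 3→1 (via fail)  → match P3@[11:11]
i=12 'a': node 1→10 (via fail)
i=13 'b': node 10→11  → match P4@[12:13]
i=14 'c': node 11→1 (via fail)  → match P3@[14:14]
i=15 'd': node 1→3 (via fail)
i=16 'a': node 3→4
i=17 'a': node 4→5
i=18 'a': node 5→6
i=19 'b': node 6→7  → match P1@[15:19],P4@[18:19]
i=20 'd': node 7→3 (via fail)
i=21 'd': node 3→8
i=22 'd': node 8→8 (via fail)
i=23 'a': node 8→4 (via fail)
i=24 'a': node 4→5
i=25 'a': node 5→6
i=26 'b': node 6→7  → match P1@[22:26],P4@[25:26]
i=27 'b': node 7→0 (via fail)
i=28 'a': node 0→10
i=29 'b': node 10→11  → match P4@[28:29]
i=30 'd': node 11→3 (via fail)
i=31 'a': node 3→4
i=32 'c': node 4→1 (via fail)  → match P3@[32:32]
i=33 'a': node 1→10 (via fail)
i=34 'b': node 10→11  → match P4@[33:34]
i=35 'a': node 11→10 (via fail)
i=36 'b': node 10→11  → match P4@[35:36]
i=37 'c': node 11→1 (via fail)  → match P3@[37:37]
i=38 'd': node 1→3 (via fail)
i=39 'c': node 3→1 (via fail)  → match P3@[39:39]

Matches: [[0,3],[1,0],[2,3],[6,2],[6,3],[8,3],[9,0],[11,3],[13,4],[14,3],[19,1],[19,4],[26,1],[26,4],[29,4],[32,3],[34,4],[36,4],[37,3],[39,3]]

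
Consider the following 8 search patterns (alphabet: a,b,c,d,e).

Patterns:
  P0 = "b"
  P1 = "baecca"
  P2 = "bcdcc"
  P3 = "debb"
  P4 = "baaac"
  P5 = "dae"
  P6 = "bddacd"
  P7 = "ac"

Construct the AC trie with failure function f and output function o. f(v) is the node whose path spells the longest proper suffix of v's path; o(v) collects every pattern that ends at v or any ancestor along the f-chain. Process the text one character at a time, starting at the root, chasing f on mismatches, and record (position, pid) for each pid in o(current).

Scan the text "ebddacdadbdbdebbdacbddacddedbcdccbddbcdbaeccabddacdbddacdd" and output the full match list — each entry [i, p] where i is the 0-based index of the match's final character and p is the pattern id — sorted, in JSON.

Build automaton:
Trie (insert patterns):
  0='ε' goto a→25 b→1 d→11
  1='b' goto a→2 c→7 d→20  ←P0
  2='ba' goto a→15 e→3
  3='bae' goto c→4
  4='baec' goto c→5
  5='baecc' goto a→6
  6='baecca' goto ·  ←P1
  7='bc' goto d→8
  8='bcd' goto c→9
  9='bcdc' goto c→10
  10='bcdcc' goto ·  ←P2
  11='d' goto a→18 e→12
  12='de' goto b→13
  13='deb' goto b→14
  14='debb' goto ·  ←P3
  15='baa' goto a→16
  16='baaa' goto c→17
  17='baaac' goto ·  ←P4
  18='da' goto e→19
  19='dae' goto ·  ←P5
  20='bd' goto d→21
  21='bdd' goto a→22
  22='bdda' goto c→23
  23='bddac' goto d→24
  24='bddacd' goto ·  ←P6
  25='a' goto c→26
  26='ac' goto ·  ←P7

Failure links (BFS by depth):
  n1('b'): parent n0 fail=0; on 'b' 0 → fail=0;  out {0}∪∅={0}
  n11('d'): parent n0 fail=0; on 'd' 0 → fail=0;  out ∅∪∅=∅
  n25('a'): parent n0 fail=0; on 'a' 0 → fail=0;  out ∅∪∅=∅
  n2('ba'): parent n1 fail=0; on 'a' 0 → fail=25;  out ∅∪∅=∅
  n7('bc'): parent n1 fail=0; on 'c' 0 → fail=0;  out ∅∪∅=∅
  n12('de'): parent n11 fail=0; on 'e' 0 → fail=0;  out ∅∪∅=∅
  n18('da'): parent n11 fail=0; on 'a' 0 → fail=25;  out ∅∪∅=∅
  n20('bd'): parent n1 fail=0; on 'd' 0 → fail=11;  out ∅∪∅=∅
  n26('ac'): parent n25 fail=0; on 'c' 0 → fail=0;  out {7}∪∅={7}
  n3('bae'): parent n2 fail=25; on 'e' 25→0 → fail=0;  out ∅∪∅=∅
  n8('bcd'): parent n7 fail=0; on 'd' 0 → fail=11;  out ∅∪∅=∅
  n13('deb'): parent n12 fail=0; on 'b' 0 → fail=1;  out ∅∪{0}={0}
  n15('baa'): parent n2 fail=25; on 'a' 25→0 → fail=25;  out ∅∪∅=∅
  n19('dae'): parent n18 fail=25; on 'e' 25→0 → fail=0;  out {5}∪∅={5}
  n21('bdd'): parent n20 fail=11; on 'd' 11→0 → fail=11;  out ∅∪∅=∅
  n4('baec'): parent n3 fail=0; on 'c' 0 → fail=0;  out ∅∪∅=∅
  n9('bcdc'): parent n8 fail=11; on 'c' 11→0 → fail=0;  out ∅∪∅=∅
  n14('debb'): parent n13 fail=1; on 'b' 1→0 → fail=1;  out {3}∪{0}={0,3}
  n16('baaa'): parent n15 fail=25; on 'a' 25→0 → fail=25;  out ∅∪∅=∅
  n22('bdda'): parent n21 fail=11; on 'a' 11 → fail=18;  out ∅∪∅=∅
  n5('baecc'): parent n4 fail=0; on 'c' 0 → fail=0;  out ∅∪∅=∅
  n10('bcdcc'): parent n9 fail=0; on 'c' 0 → fail=0;  out {2}∪∅={2}
  n17('baaac'): parent n16 fail=25; on 'c' 25 → fail=26;  out {4}∪{7}={4,7}
  n23('bddac'): parent n22 fail=18; on 'c' 18→25 → fail=26;  out ∅∪{7}={7}
  n6('baecca'): parent n5 fail=0; on 'a' 0 → fail=25;  out {1}∪∅={1}
  n24('bddacd'): parent n23 fail=26; on 'd' 26→0 → fail=11;  out {6}∪∅={6}

Scan:
[0] read 'e'  n0⇒n0
[1] read 'b'  n0⇒n1  ** P0@[1:1]
[2] read 'd'  n1⇒n20
[3] read 'd'  n20⇒n21
[4] read 'a'  n21⇒n22
[5] read 'c'  n22⇒n23  ** P7@[4:5]
[6] read 'd'  n23⇒n24  ** P6@[1:6]
[7] read 'a'  n24⇒n18 (fail-walked)
[8] read 'd'  n18⇒n11 (fail-walked)
[9] read 'b'  n11⇒n1 (fail-walked)  ** P0@[9:9]
[10] read 'd'  n1⇒n20
[11] read 'b'  n20⇒n1 (fail-walked)  ** P0@[11:11]
[12] read 'd'  n1⇒n20
[13] read 'e'  n20⇒n12 (fail-walked)
[14] read 'b'  n12⇒n13  ** P0@[14:14]
[15] read 'b'  n13⇒n14  ** P0@[15:15],P3@[12:15]
[16] read 'd'  n14⇒n20 (fail-walked)
[17] read 'a'  n20⇒n18 (fail-walked)
[18] read 'c'  n18⇒n26 (fail-walked)  ** P7@[17:18]
[19] read 'b'  n26⇒n1 (fail-walked)  ** P0@[19:19]
[20] read 'd'  n1⇒n20
[21] read 'd'  n20⇒n21
[22] read 'a'  n21⇒n22
[23] read 'c'  n22⇒n23  ** P7@[22:23]
[24] read 'd'  n23⇒n24  ** P6@[19:24]
[25] read 'd'  n24⇒n11 (fail-walked)
[26] read 'e'  n11⇒n12
[27] read 'd'  n12⇒n11 (fail-walked)
[28] read 'b'  n11⇒n1 (fail-walked)  ** P0@[28:28]
[29] read 'c'  n1⇒n7
[30] read 'd'  n7⇒n8
[31] read 'c'  n8⇒n9
[32] read 'c'  n9⇒n10  ** P2@[28:32]
[33] read 'b'  n10⇒n1 (fail-walked)  ** P0@[33:33]
[34] read 'd'  n1⇒n20
[35] read 'd'  n20⇒n21
[36] read 'b'  n21⇒n1 (fail-walked)  ** P0@[36:36]
[37] read 'c'  n1⇒n7
[38] read 'd'  n7⇒n8
[39] read 'b'  n8⇒n1 (fail-walked)  ** P0@[39:39]
[40] read 'a'  n1⇒n2
[41] read 'e'  n2⇒n3
[42] read 'c'  n3⇒n4
[43] read 'c'  n4⇒n5
[44] read 'a'  n5⇒n6  ** P1@[39:44]
[45] read 'b'  n6⇒n1 (fail-walked)  ** P0@[45:45]
[46] read 'd'  n1⇒n20
[47] read 'd'  n20⇒n21
[48] read 'a'  n21⇒n22
[49] read 'c'  n22⇒n23  ** P7@[48:49]
[50] read 'd'  n23⇒n24  ** P6@[45:50]
[51] read 'b'  n24⇒n1 (fail-walked)  ** P0@[51:51]
[52] read 'd'  n1⇒n20
[53] read 'd'  n20⇒n21
[54] read 'a'  n21⇒n22
[55] read 'c'  n22⇒n23  ** P7@[54:55]
[56] read 'd'  n23⇒n24  ** P6@[51:56]
[57] read 'd'  n24⇒n11 (fail-walked)

All matches (sorted): [[1,0],[5,7],[6,6],[9,0],[11,0],[14,0],[15,0],[15,3],[18,7],[19,0],[23,7],[24,6],[28,0],[32,2],[33,0],[36,0],[39,0],[44,1],[45,0],[49,7],[50,6],[51,0],[55,7],[56,6]]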